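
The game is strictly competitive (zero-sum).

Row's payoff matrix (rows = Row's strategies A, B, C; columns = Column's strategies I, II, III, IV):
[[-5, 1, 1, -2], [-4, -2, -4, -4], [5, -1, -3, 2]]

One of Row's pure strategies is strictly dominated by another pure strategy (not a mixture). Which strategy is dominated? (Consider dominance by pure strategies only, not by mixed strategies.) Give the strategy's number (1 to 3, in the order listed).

2

Compare B with C: 5 > -4, -1 > -2, -3 > -4, 2 > -4.
So C strictly dominates B for Row; B is strictly dominated.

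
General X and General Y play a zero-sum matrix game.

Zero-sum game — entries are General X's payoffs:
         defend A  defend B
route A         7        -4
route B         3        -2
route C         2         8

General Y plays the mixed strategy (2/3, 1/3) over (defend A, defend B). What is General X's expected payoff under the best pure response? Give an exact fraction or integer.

4

route A: (7)·(2/3) + (-4)·(1/3) = 10/3.
route B: (3)·(2/3) + (-2)·(1/3) = 4/3.
route C: (2)·(2/3) + (8)·(1/3) = 4.
The best pure response is route C with expected payoff 4.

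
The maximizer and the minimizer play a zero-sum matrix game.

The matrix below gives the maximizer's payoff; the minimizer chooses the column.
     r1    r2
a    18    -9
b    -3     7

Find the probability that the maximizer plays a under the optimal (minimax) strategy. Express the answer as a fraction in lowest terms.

Row minima are -9 and -3, so the maximizer's maximin is -3; column maxima are 18 and 7, so the minimizer's minimax is 7. These differ, so the equilibrium is in mixed strategies.
Let the maximizer play a with probability p. The minimizer is indifferent when 18p − 3(1−p) = −9p + 7(1−p), giving p = 10/37.

10/37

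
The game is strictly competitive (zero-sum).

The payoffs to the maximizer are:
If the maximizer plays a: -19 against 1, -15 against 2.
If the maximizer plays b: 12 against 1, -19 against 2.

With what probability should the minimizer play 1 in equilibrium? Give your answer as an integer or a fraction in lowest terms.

Row minima are -19 and -19, so the maximizer's maximin is -19; column maxima are 12 and -15, so the minimizer's minimax is -15. These differ, so the equilibrium is in mixed strategies.
Let the minimizer play 1 with probability q. The maximizer is indifferent when −19q − 15(1−q) = 12q − 19(1−q), giving q = 4/35.

4/35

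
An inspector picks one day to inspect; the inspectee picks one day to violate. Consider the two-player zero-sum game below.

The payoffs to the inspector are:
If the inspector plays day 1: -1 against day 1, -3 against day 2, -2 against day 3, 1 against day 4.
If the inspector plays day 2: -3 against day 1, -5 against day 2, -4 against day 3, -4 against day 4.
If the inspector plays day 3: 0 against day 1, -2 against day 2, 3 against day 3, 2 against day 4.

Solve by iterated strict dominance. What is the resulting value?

-2

Column day 3 is strictly dominated by day 2 for the inspectee (-3<-2, -5<-4, -2<3); eliminate day 3.
Row day 2 is strictly dominated by row day 1 (-1>-3, -3>-5, 1>-4); eliminate day 2.
Row day 1 is strictly dominated by row day 3 (0>-1, -2>-3, 2>1); eliminate day 1.
Column day 4 is strictly dominated by day 1 for the inspectee (0<2); eliminate day 4.
Column day 1 is strictly dominated by day 2 for the inspectee (-2<0); eliminate day 1.
Only (day 3, day 2) remains, with payoff -2.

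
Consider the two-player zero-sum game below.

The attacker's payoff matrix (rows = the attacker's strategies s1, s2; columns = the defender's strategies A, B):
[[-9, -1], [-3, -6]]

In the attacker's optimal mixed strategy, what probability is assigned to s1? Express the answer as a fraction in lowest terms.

Row minima are -9 and -6, so the attacker's maximin is -6; column maxima are -3 and -1, so the defender's minimax is -3. These differ, so the equilibrium is in mixed strategies.
Let the attacker play s1 with probability p. The defender is indifferent when −9p − 3(1−p) = −p − 6(1−p), giving p = 3/11.

3/11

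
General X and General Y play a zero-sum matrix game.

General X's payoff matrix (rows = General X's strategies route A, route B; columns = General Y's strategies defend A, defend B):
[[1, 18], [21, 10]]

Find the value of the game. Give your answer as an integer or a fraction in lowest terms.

92/7

Row minima are 1 and 10, so General X's maximin is 10; column maxima are 21 and 18, so General Y's minimax is 18. These differ, so the equilibrium is in mixed strategies.
Let General X play route A with probability p. General Y is indifferent when p + 21(1−p) = 18p + 10(1−p), giving p = 11/28.
Let General Y play defend A with probability q. General X is indifferent when q + 18(1−q) = 21q + 10(1−q), giving q = 2/7.
The value is 1·(2/7) + (18)·(5/7) = 92/7.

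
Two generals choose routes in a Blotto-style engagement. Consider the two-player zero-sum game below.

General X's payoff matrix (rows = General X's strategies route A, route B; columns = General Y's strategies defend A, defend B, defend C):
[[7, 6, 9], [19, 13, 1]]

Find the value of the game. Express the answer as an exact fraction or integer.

37/5

Column defend A is strictly dominated by defend B for General Y (it gives General X more in every row).
The remaining 2×2 game on (route A, route B) × (defend B, defend C) has no saddle point. Let General X play route A with probability p; indifference gives 6p + 13(1−p) = 9p + (1−p), so p = 4/5.
Similarly General Y's optimal q on defend B is 8/15, and the value is 6·(8/15) + (9)·(7/15) = 37/5.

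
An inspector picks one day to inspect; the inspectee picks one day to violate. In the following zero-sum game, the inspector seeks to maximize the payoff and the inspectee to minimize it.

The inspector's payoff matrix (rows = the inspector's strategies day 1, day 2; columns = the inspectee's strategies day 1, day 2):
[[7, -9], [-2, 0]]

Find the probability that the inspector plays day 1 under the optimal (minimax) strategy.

1/9

Row minima are -9 and -2, so the inspector's maximin is -2; column maxima are 7 and 0, so the inspectee's minimax is 0. These differ, so the equilibrium is in mixed strategies.
Let the inspector play day 1 with probability p. The inspectee is indifferent when 7p − 2(1−p) = −9p, giving p = 1/9.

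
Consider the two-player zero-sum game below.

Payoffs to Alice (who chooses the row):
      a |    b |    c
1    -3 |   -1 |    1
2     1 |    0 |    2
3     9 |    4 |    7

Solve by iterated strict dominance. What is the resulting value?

Column c is strictly dominated by b for Bob (-1<1, 0<2, 4<7); eliminate c.
Row 2 is strictly dominated by row 3 (9>1, 4>0); eliminate 2.
Row 1 is strictly dominated by row 3 (9>-3, 4>-1); eliminate 1.
Column a is strictly dominated by b for Bob (4<9); eliminate a.
Only (3, b) remains, with payoff 4.

4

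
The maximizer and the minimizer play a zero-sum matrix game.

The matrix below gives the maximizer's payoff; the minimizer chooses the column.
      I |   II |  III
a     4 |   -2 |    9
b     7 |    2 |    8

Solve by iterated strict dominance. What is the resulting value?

2

Column III is strictly dominated by I for the minimizer (4<9, 7<8); eliminate III.
Column I is strictly dominated by II for the minimizer (-2<4, 2<7); eliminate I.
Row a is strictly dominated by row b (2>-2); eliminate a.
Only (b, II) remains, with payoff 2.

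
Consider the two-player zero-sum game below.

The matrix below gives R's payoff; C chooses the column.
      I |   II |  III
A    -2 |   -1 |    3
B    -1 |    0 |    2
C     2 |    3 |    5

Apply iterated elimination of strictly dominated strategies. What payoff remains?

Row B is strictly dominated by row C (2>-1, 3>0, 5>2); eliminate B.
Column II is strictly dominated by I for C (-2<-1, 2<3); eliminate II.
Row A is strictly dominated by row C (2>-2, 5>3); eliminate A.
Column III is strictly dominated by I for C (2<5); eliminate III.
Only (C, I) remains, with payoff 2.

2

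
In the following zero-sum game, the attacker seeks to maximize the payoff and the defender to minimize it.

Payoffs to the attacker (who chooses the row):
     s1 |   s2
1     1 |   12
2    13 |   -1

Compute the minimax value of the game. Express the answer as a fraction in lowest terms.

157/25

Row minima are 1 and -1, so the attacker's maximin is 1; column maxima are 13 and 12, so the defender's minimax is 12. These differ, so the equilibrium is in mixed strategies.
Let the attacker play 1 with probability p. The defender is indifferent when p + 13(1−p) = 12p − (1−p), giving p = 14/25.
Let the defender play s1 with probability q. The attacker is indifferent when q + 12(1−q) = 13q − (1−q), giving q = 13/25.
The value is 1·(13/25) + (12)·(12/25) = 157/25.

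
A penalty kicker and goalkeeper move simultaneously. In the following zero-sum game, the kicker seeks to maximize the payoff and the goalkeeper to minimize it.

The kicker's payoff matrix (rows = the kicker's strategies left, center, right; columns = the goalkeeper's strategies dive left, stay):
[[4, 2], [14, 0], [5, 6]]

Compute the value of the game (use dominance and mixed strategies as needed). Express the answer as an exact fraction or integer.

28/5

Row left is strictly dominated by row right, so the kicker never plays it.
The remaining 2×2 game on (center, right) × (dive left, stay) has no saddle point. Let the kicker play center with probability p; indifference gives 14p + 5(1−p) = 6(1−p), so p = 1/15.
Similarly the goalkeeper's optimal q on dive left is 2/5, and the value is 14·(2/5) + (0)·(3/5) = 28/5.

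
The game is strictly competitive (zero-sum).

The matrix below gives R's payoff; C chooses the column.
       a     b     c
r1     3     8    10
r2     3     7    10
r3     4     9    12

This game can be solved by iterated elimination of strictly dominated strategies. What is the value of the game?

Row r2 is strictly dominated by row r3 (4>3, 9>7, 12>10); eliminate r2.
Row r1 is strictly dominated by row r3 (4>3, 9>8, 12>10); eliminate r1.
Column c is strictly dominated by a for C (4<12); eliminate c.
Column b is strictly dominated by a for C (4<9); eliminate b.
Only (r3, a) remains, with payoff 4.

4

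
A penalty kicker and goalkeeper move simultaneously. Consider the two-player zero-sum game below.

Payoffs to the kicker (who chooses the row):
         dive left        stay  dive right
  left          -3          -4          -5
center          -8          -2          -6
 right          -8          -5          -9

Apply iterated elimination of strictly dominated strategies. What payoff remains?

Row right is strictly dominated by row left (-3>-8, -4>-5, -5>-9); eliminate right.
Column stay is strictly dominated by dive right for the goalkeeper (-5<-4, -6<-2); eliminate stay.
Row center is strictly dominated by row left (-3>-8, -5>-6); eliminate center.
Column dive left is strictly dominated by dive right for the goalkeeper (-5<-3); eliminate dive left.
Only (left, dive right) remains, with payoff -5.

-5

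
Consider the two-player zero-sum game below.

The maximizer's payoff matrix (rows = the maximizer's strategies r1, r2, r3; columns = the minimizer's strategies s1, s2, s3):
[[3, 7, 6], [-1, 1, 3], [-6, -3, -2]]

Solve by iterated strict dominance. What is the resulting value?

3

Column s2 is strictly dominated by s1 for the minimizer (3<7, -1<1, -6<-3); eliminate s2.
Column s3 is strictly dominated by s1 for the minimizer (3<6, -1<3, -6<-2); eliminate s3.
Row r3 is strictly dominated by row r1 (3>-6); eliminate r3.
Row r2 is strictly dominated by row r1 (3>-1); eliminate r2.
Only (r1, s1) remains, with payoff 3.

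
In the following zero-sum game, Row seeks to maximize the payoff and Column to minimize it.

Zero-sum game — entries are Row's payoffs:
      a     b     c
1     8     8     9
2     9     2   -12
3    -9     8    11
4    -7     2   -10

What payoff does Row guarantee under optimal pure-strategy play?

Row minima: 8, -12, -9, -10 → Row's maximin is 8.
Column maxima: 9, 8, 11 → Column's minimax is 8.
They coincide at (1, b), so the value is 8.

8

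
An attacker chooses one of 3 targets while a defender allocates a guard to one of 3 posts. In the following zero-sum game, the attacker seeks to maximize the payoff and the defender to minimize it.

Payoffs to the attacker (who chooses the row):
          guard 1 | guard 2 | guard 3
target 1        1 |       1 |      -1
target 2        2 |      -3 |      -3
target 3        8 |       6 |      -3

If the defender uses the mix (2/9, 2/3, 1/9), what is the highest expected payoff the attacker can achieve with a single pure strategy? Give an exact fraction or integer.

target 1: (1)·(2/9) + (1)·(2/3) + (-1)·(1/9) = 7/9.
target 2: (2)·(2/9) + (-3)·(2/3) + (-3)·(1/9) = -17/9.
target 3: (8)·(2/9) + (6)·(2/3) + (-3)·(1/9) = 49/9.
The best pure response is target 3 with expected payoff 49/9.

49/9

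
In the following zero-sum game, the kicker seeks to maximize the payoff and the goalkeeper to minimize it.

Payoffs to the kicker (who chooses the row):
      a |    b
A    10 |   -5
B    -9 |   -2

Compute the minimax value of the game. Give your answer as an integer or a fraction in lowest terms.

-65/22

Row minima are -5 and -9, so the kicker's maximin is -5; column maxima are 10 and -2, so the goalkeeper's minimax is -2. These differ, so the equilibrium is in mixed strategies.
Let the kicker play A with probability p. The goalkeeper is indifferent when 10p − 9(1−p) = −5p − 2(1−p), giving p = 7/22.
Let the goalkeeper play a with probability q. The kicker is indifferent when 10q − 5(1−q) = −9q − 2(1−q), giving q = 3/22.
The value is 10·(3/22) + (-5)·(19/22) = -65/22.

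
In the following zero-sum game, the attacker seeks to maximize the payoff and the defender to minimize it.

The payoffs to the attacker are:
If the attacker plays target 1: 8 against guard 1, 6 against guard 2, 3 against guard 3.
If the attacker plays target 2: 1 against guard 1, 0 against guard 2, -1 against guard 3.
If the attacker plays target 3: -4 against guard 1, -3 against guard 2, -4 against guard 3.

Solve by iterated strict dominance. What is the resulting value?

3

Row target 2 is strictly dominated by row target 1 (8>1, 6>0, 3>-1); eliminate target 2.
Column guard 2 is strictly dominated by guard 3 for the defender (3<6, -4<-3); eliminate guard 2.
Row target 3 is strictly dominated by row target 1 (8>-4, 3>-4); eliminate target 3.
Column guard 1 is strictly dominated by guard 3 for the defender (3<8); eliminate guard 1.
Only (target 1, guard 3) remains, with payoff 3.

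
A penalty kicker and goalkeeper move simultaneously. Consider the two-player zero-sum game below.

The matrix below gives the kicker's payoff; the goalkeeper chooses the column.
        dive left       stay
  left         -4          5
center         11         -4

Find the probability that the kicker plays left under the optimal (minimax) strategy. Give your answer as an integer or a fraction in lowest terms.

5/8

Row minima are -4 and -4, so the kicker's maximin is -4; column maxima are 11 and 5, so the goalkeeper's minimax is 5. These differ, so the equilibrium is in mixed strategies.
Let the kicker play left with probability p. The goalkeeper is indifferent when −4p + 11(1−p) = 5p − 4(1−p), giving p = 5/8.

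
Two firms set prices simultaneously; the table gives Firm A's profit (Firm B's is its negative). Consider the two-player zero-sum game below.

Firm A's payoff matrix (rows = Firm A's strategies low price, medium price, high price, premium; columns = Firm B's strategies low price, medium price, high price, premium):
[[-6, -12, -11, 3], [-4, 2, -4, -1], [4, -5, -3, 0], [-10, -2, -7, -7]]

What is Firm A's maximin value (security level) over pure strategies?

-4

The worst-case payoff for each row is low price: -12, medium price: -4, high price: -5, premium: -10.
The best of these is -4.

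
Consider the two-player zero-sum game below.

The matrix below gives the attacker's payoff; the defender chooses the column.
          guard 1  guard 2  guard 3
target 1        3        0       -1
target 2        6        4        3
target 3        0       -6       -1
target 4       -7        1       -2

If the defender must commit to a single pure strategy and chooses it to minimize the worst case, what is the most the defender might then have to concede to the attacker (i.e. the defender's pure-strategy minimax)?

The worst case (largest entry) in each column is guard 1: 6, guard 2: 4, guard 3: 3.
The best (smallest) of these is 3.

3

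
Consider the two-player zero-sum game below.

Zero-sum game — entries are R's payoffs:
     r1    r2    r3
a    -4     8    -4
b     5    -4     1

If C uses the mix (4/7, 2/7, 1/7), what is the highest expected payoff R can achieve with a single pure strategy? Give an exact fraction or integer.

13/7

a: (-4)·(4/7) + (8)·(2/7) + (-4)·(1/7) = -4/7.
b: (5)·(4/7) + (-4)·(2/7) + (1)·(1/7) = 13/7.
The best pure response is b with expected payoff 13/7.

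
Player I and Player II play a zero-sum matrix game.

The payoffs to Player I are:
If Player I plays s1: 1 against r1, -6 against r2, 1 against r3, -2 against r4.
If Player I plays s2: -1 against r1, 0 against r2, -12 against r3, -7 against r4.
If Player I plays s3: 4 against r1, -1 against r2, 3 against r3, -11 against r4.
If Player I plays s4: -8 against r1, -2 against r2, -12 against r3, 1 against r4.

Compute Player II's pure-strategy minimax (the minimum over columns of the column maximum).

The worst case (largest entry) in each column is r1: 4, r2: 0, r3: 3, r4: 1.
The best (smallest) of these is 0.

0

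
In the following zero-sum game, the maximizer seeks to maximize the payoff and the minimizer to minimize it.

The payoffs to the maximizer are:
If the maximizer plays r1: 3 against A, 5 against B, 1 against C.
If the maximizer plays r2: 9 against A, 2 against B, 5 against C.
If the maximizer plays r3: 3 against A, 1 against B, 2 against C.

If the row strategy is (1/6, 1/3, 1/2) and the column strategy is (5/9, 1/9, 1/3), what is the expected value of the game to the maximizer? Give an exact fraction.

71/18

Against (5/9, 1/9, 1/3), each row's expected payoff is r1: 23/9; r2: 62/9; r3: 22/9.
Taking the (1/6, 1/3, 1/2)-weighted average: (1/6)·(23/9) + (1/3)·(62/9) + (1/2)·(22/9) = 71/18.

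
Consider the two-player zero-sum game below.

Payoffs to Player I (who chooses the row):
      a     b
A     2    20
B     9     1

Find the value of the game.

Row minima are 2 and 1, so Player I's maximin is 2; column maxima are 9 and 20, so Player II's minimax is 9. These differ, so the equilibrium is in mixed strategies.
Let Player I play A with probability p. Player II is indifferent when 2p + 9(1−p) = 20p + (1−p), giving p = 4/13.
Let Player II play a with probability q. Player I is indifferent when 2q + 20(1−q) = 9q + (1−q), giving q = 19/26.
The value is 2·(19/26) + (20)·(7/26) = 89/13.

89/13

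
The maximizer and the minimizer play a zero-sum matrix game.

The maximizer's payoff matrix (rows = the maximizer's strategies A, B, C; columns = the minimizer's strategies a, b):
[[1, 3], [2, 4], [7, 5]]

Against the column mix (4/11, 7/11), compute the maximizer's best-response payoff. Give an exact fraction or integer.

63/11

A: (1)·(4/11) + (3)·(7/11) = 25/11.
B: (2)·(4/11) + (4)·(7/11) = 36/11.
C: (7)·(4/11) + (5)·(7/11) = 63/11.
The best pure response is C with expected payoff 63/11.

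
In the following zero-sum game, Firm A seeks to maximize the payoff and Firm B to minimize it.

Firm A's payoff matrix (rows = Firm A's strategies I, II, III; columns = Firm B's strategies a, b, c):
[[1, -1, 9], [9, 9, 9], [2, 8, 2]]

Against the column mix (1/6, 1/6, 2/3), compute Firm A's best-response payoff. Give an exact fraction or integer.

9

I: (1)·(1/6) + (-1)·(1/6) + (9)·(2/3) = 6.
II: (9)·(1/6) + (9)·(1/6) + (9)·(2/3) = 9.
III: (2)·(1/6) + (8)·(1/6) + (2)·(2/3) = 3.
The best pure response is II with expected payoff 9.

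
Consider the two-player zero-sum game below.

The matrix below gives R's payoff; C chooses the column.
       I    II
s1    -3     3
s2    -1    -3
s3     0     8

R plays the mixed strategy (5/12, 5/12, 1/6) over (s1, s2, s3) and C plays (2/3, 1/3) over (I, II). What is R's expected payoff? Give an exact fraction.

-2/3

Against (2/3, 1/3), each row's expected payoff is s1: -1; s2: -5/3; s3: 8/3.
Taking the (5/12, 5/12, 1/6)-weighted average: (5/12)·(-1) + (5/12)·(-5/3) + (1/6)·(8/3) = -2/3.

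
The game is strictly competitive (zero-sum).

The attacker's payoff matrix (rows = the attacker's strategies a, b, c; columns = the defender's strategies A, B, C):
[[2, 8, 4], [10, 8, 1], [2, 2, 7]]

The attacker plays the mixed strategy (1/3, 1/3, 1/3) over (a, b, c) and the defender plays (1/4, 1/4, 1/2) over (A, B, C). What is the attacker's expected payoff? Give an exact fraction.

14/3

Against (1/4, 1/4, 1/2), each row's expected payoff is a: 9/2; b: 5; c: 9/2.
Taking the (1/3, 1/3, 1/3)-weighted average: (1/3)·(9/2) + (1/3)·(5) + (1/3)·(9/2) = 14/3.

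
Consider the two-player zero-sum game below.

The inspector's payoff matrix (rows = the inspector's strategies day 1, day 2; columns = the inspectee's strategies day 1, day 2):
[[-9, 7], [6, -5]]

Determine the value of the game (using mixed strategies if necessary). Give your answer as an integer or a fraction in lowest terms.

Row minima are -9 and -5, so the inspector's maximin is -5; column maxima are 6 and 7, so the inspectee's minimax is 6. These differ, so the equilibrium is in mixed strategies.
Let the inspector play day 1 with probability p. The inspectee is indifferent when −9p + 6(1−p) = 7p − 5(1−p), giving p = 11/27.
Let the inspectee play day 1 with probability q. The inspector is indifferent when −9q + 7(1−q) = 6q − 5(1−q), giving q = 4/9.
The value is -9·(4/9) + (7)·(5/9) = -1/9.

-1/9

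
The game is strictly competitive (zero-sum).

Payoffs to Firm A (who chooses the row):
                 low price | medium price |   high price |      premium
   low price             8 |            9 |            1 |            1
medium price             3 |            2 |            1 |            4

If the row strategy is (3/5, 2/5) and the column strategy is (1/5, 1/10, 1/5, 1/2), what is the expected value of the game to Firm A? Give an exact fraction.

78/25

Against (1/5, 1/10, 1/5, 1/2), each row's expected payoff is low price: 16/5; medium price: 3.
Taking the (3/5, 2/5)-weighted average: (3/5)·(16/5) + (2/5)·(3) = 78/25.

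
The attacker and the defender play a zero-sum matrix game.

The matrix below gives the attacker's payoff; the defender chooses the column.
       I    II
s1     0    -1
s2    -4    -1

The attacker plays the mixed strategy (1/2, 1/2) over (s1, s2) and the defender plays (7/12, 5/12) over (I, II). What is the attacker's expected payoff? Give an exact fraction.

-19/12

Against (7/12, 5/12), each row's expected payoff is s1: -5/12; s2: -11/4.
Taking the (1/2, 1/2)-weighted average: (1/2)·(-5/12) + (1/2)·(-11/4) = -19/12.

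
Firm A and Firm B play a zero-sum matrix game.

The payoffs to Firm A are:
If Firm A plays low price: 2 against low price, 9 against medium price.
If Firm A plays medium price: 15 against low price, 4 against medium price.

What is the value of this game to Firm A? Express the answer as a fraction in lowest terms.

127/18

Row minima are 2 and 4, so Firm A's maximin is 4; column maxima are 15 and 9, so Firm B's minimax is 9. These differ, so the equilibrium is in mixed strategies.
Let Firm A play low price with probability p. Firm B is indifferent when 2p + 15(1−p) = 9p + 4(1−p), giving p = 11/18.
Let Firm B play low price with probability q. Firm A is indifferent when 2q + 9(1−q) = 15q + 4(1−q), giving q = 5/18.
The value is 2·(5/18) + (9)·(13/18) = 127/18.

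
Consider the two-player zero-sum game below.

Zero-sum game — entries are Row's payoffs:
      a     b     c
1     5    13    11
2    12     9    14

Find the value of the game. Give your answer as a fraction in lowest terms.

111/11

Column c is strictly dominated by a for Column (it gives Row more in every row).
The remaining 2×2 game on (1, 2) × (a, b) has no saddle point. Let Row play 1 with probability p; indifference gives 5p + 12(1−p) = 13p + 9(1−p), so p = 3/11.
Similarly Column's optimal q on a is 4/11, and the value is 5·(4/11) + (13)·(7/11) = 111/11.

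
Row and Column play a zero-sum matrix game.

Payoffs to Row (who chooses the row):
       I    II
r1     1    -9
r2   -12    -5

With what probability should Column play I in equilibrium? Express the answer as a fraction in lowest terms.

Row minima are -9 and -12, so Row's maximin is -9; column maxima are 1 and -5, so Column's minimax is -5. These differ, so the equilibrium is in mixed strategies.
Let Column play I with probability q. Row is indifferent when q − 9(1−q) = −12q − 5(1−q), giving q = 4/17.

4/17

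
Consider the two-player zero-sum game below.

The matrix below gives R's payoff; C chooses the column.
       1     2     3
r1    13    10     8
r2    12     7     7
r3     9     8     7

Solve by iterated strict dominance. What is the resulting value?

8

Column 1 is strictly dominated by 2 for C (10<13, 7<12, 8<9); eliminate 1.
Row r2 is strictly dominated by row r1 (10>7, 8>7); eliminate r2.
Column 2 is strictly dominated by 3 for C (8<10, 7<8); eliminate 2.
Row r3 is strictly dominated by row r1 (8>7); eliminate r3.
Only (r1, 3) remains, with payoff 8.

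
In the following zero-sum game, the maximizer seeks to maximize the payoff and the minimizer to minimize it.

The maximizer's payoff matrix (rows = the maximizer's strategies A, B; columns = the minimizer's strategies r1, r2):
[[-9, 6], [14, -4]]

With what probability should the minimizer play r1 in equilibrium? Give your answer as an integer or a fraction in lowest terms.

10/33

Row minima are -9 and -4, so the maximizer's maximin is -4; column maxima are 14 and 6, so the minimizer's minimax is 6. These differ, so the equilibrium is in mixed strategies.
Let the minimizer play r1 with probability q. The maximizer is indifferent when −9q + 6(1−q) = 14q − 4(1−q), giving q = 10/33.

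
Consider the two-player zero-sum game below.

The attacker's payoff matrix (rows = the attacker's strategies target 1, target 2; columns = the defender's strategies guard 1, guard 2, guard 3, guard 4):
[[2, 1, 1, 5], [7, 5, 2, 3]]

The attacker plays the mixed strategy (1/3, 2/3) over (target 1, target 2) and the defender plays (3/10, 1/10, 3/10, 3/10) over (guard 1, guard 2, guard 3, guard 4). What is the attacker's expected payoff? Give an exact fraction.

Against (3/10, 1/10, 3/10, 3/10), each row's expected payoff is target 1: 5/2; target 2: 41/10.
Taking the (1/3, 2/3)-weighted average: (1/3)·(5/2) + (2/3)·(41/10) = 107/30.

107/30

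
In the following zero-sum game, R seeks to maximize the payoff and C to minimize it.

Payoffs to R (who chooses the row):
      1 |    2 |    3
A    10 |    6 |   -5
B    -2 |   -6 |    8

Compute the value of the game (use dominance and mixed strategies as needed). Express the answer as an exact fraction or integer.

Column 1 is strictly dominated by 2 for C (it gives R more in every row).
The remaining 2×2 game on (A, B) × (2, 3) has no saddle point. Let R play A with probability p; indifference gives 6p − 6(1−p) = −5p + 8(1−p), so p = 14/25.
Similarly C's optimal q on 2 is 13/25, and the value is 6·(13/25) + (-5)·(12/25) = 18/25.

18/25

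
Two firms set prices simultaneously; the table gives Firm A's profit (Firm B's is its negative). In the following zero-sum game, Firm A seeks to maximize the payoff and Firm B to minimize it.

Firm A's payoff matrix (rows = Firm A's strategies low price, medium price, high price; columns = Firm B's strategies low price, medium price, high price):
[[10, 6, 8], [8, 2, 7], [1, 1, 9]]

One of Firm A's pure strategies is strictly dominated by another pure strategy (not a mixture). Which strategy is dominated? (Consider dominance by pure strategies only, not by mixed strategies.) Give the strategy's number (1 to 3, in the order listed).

Compare medium price with low price: 10 > 8, 6 > 2, 8 > 7.
So low price strictly dominates medium price for Firm A; medium price is strictly dominated.

2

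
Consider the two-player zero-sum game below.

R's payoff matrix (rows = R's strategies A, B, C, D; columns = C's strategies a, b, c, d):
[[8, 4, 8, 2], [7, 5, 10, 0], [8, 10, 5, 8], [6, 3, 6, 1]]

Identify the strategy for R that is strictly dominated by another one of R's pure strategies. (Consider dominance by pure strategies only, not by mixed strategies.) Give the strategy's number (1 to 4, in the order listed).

4

Compare D with A: 8 > 6, 4 > 3, 8 > 6, 2 > 1.
So A strictly dominates D for R; D is strictly dominated.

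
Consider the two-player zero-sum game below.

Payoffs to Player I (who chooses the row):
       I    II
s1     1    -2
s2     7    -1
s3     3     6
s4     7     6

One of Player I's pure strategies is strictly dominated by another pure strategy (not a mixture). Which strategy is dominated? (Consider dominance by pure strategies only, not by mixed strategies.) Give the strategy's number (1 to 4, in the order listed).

Compare s1 with s2: 7 > 1, -1 > -2.
So s2 strictly dominates s1 for Player I; s1 is strictly dominated.

1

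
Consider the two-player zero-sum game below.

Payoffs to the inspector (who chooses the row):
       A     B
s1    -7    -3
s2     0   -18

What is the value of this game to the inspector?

Row minima are -7 and -18, so the inspector's maximin is -7; column maxima are 0 and -3, so the inspectee's minimax is -3. These differ, so the equilibrium is in mixed strategies.
Let the inspector play s1 with probability p. The inspectee is indifferent when −7p = −3p − 18(1−p), giving p = 9/11.
Let the inspectee play A with probability q. The inspector is indifferent when −7q − 3(1−q) = −18(1−q), giving q = 15/22.
The value is -7·(15/22) + (-3)·(7/22) = -63/11.

-63/11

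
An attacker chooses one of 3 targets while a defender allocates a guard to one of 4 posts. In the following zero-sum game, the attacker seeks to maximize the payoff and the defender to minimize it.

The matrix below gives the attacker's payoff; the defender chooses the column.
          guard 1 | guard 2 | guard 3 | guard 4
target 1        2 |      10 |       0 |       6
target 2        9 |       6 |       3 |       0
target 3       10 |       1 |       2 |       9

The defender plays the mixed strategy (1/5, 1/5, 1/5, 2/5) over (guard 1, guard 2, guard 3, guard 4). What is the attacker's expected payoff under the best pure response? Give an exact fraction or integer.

target 1: (2)·(1/5) + (10)·(1/5) + (0)·(1/5) + (6)·(2/5) = 24/5.
target 2: (9)·(1/5) + (6)·(1/5) + (3)·(1/5) + (0)·(2/5) = 18/5.
target 3: (10)·(1/5) + (1)·(1/5) + (2)·(1/5) + (9)·(2/5) = 31/5.
The best pure response is target 3 with expected payoff 31/5.

31/5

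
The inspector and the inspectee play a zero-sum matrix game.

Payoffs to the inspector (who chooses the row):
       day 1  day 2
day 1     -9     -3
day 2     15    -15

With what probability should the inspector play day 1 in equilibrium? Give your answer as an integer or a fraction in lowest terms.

Row minima are -9 and -15, so the inspector's maximin is -9; column maxima are 15 and -3, so the inspectee's minimax is -3. These differ, so the equilibrium is in mixed strategies.
Let the inspector play day 1 with probability p. The inspectee is indifferent when −9p + 15(1−p) = −3p − 15(1−p), giving p = 5/6.

5/6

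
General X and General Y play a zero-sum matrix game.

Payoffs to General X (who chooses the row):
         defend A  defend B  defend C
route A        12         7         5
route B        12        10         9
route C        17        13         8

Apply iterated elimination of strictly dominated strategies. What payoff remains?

9

Row route A is strictly dominated by row route C (17>12, 13>7, 8>5); eliminate route A.
Column defend B is strictly dominated by defend C for General Y (9<10, 8<13); eliminate defend B.
Column defend A is strictly dominated by defend C for General Y (9<12, 8<17); eliminate defend A.
Row route C is strictly dominated by row route B (9>8); eliminate route C.
Only (route B, defend C) remains, with payoff 9.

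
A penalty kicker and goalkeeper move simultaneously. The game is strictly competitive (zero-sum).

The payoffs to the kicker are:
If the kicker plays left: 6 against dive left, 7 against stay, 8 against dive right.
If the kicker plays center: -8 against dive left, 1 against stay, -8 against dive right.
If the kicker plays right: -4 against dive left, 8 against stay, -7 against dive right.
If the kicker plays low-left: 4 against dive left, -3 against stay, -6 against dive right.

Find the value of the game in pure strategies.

6

Row minima: 6, -8, -7, -6 → the kicker's maximin is 6.
Column maxima: 6, 8, 8 → the goalkeeper's minimax is 6.
They coincide at (left, dive left), so the value is 6.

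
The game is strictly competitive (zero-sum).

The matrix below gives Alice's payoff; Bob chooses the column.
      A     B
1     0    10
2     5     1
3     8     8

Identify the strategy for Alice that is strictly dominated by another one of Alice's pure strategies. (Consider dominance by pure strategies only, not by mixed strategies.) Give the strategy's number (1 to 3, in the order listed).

2

Compare 2 with 3: 8 > 5, 8 > 1.
So 3 strictly dominates 2 for Alice; 2 is strictly dominated.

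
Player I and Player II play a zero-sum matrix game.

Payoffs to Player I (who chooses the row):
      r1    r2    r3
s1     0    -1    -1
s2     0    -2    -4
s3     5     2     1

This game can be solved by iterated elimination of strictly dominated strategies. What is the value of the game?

1

Column r1 is strictly dominated by r2 for Player II (-1<0, -2<0, 2<5); eliminate r1.
Row s2 is strictly dominated by row s1 (-1>-2, -1>-4); eliminate s2.
Row s1 is strictly dominated by row s3 (2>-1, 1>-1); eliminate s1.
Column r2 is strictly dominated by r3 for Player II (1<2); eliminate r2.
Only (s3, r3) remains, with payoff 1.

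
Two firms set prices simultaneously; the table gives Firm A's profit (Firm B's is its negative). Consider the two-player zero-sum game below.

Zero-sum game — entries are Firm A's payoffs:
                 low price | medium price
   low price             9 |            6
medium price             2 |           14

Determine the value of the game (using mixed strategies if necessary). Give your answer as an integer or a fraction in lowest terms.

38/5

Row minima are 6 and 2, so Firm A's maximin is 6; column maxima are 9 and 14, so Firm B's minimax is 9. These differ, so the equilibrium is in mixed strategies.
Let Firm A play low price with probability p. Firm B is indifferent when 9p + 2(1−p) = 6p + 14(1−p), giving p = 4/5.
Let Firm B play low price with probability q. Firm A is indifferent when 9q + 6(1−q) = 2q + 14(1−q), giving q = 8/15.
The value is 9·(8/15) + (6)·(7/15) = 38/5.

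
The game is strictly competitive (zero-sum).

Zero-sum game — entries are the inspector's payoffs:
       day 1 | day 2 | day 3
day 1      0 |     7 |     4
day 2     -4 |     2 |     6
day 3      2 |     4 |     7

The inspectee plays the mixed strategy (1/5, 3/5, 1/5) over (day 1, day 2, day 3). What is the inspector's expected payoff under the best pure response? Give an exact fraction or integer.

5

day 1: (0)·(1/5) + (7)·(3/5) + (4)·(1/5) = 5.
day 2: (-4)·(1/5) + (2)·(3/5) + (6)·(1/5) = 8/5.
day 3: (2)·(1/5) + (4)·(3/5) + (7)·(1/5) = 21/5.
The best pure response is day 1 with expected payoff 5.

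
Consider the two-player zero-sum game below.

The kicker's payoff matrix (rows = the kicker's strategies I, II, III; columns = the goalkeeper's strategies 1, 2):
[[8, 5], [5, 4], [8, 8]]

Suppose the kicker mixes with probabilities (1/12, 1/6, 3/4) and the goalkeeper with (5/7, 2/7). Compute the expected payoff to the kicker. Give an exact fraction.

Against (5/7, 2/7), each row's expected payoff is I: 50/7; II: 33/7; III: 8.
Taking the (1/12, 1/6, 3/4)-weighted average: (1/12)·(50/7) + (1/6)·(33/7) + (3/4)·(8) = 155/21.

155/21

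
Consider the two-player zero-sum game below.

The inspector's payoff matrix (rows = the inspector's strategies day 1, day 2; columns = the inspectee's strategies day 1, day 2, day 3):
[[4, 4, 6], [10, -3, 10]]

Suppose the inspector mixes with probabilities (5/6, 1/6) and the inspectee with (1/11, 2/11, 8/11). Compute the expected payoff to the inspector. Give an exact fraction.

64/11

Against (1/11, 2/11, 8/11), each row's expected payoff is day 1: 60/11; day 2: 84/11.
Taking the (5/6, 1/6)-weighted average: (5/6)·(60/11) + (1/6)·(84/11) = 64/11.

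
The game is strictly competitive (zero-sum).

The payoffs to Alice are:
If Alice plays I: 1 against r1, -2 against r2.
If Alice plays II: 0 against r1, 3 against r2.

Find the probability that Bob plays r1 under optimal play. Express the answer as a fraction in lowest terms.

Row minima are -2 and 0, so Alice's maximin is 0; column maxima are 1 and 3, so Bob's minimax is 1. These differ, so the equilibrium is in mixed strategies.
Let Bob play r1 with probability q. Alice is indifferent when q − 2(1−q) = 3(1−q), giving q = 5/6.

5/6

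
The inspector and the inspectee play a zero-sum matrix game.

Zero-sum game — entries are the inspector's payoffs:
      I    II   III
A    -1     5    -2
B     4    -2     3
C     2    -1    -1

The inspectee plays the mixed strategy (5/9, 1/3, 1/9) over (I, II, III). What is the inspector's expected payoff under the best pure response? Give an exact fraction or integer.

17/9

A: (-1)·(5/9) + (5)·(1/3) + (-2)·(1/9) = 8/9.
B: (4)·(5/9) + (-2)·(1/3) + (3)·(1/9) = 17/9.
C: (2)·(5/9) + (-1)·(1/3) + (-1)·(1/9) = 2/3.
The best pure response is B with expected payoff 17/9.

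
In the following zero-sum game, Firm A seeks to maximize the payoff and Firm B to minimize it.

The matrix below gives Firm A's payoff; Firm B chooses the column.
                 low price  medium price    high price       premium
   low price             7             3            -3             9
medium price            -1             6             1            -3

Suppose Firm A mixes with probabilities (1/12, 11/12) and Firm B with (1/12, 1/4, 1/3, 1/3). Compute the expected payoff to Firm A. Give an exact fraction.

139/144

Against (1/12, 1/4, 1/3, 1/3), each row's expected payoff is low price: 10/3; medium price: 3/4.
Taking the (1/12, 11/12)-weighted average: (1/12)·(10/3) + (11/12)·(3/4) = 139/144.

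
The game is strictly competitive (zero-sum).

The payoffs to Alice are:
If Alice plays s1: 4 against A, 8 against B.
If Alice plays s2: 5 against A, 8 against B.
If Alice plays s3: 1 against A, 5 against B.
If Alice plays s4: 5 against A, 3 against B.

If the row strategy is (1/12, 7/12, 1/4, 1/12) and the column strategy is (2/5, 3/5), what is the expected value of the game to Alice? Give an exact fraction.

Against (2/5, 3/5), each row's expected payoff is s1: 32/5; s2: 34/5; s3: 17/5; s4: 19/5.
Taking the (1/12, 7/12, 1/4, 1/12)-weighted average: (1/12)·(32/5) + (7/12)·(34/5) + (1/4)·(17/5) + (1/12)·(19/5) = 17/3.

17/3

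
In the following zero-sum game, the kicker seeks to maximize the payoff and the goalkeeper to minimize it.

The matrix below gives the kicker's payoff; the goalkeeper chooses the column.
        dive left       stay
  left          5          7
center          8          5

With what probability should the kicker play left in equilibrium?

Row minima are 5 and 5, so the kicker's maximin is 5; column maxima are 8 and 7, so the goalkeeper's minimax is 7. These differ, so the equilibrium is in mixed strategies.
Let the kicker play left with probability p. The goalkeeper is indifferent when 5p + 8(1−p) = 7p + 5(1−p), giving p = 3/5.

3/5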